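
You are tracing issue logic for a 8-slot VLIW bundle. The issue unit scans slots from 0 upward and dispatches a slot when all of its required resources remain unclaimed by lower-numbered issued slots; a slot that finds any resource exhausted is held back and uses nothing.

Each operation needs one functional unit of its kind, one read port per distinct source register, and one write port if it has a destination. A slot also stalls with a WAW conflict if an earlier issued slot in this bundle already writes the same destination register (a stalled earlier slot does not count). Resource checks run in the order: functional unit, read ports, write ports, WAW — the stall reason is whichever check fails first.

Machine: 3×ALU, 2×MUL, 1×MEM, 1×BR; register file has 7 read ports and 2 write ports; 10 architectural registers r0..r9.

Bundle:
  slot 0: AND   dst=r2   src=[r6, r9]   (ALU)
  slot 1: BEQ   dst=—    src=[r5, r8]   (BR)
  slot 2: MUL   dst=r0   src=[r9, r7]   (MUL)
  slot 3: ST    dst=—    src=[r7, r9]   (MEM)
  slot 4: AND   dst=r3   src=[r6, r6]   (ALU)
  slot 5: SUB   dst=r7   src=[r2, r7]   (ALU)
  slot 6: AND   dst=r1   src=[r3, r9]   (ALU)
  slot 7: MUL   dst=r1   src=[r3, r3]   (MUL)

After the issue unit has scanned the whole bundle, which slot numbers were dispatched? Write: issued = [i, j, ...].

issued = [0, 1, 2]

  0. ALU→r2 ⇒ go  {2A/2Mu/1Ld/1B | 5r 1w}
  1. BR ⇒ go  {2A/2Mu/1Ld/0B | 3r 1w}
  2. MUL→r0 ⇒ go  {2A/1Mu/1Ld/0B | 1r 0w}
  3. MEM ⇒ no(RD_PORT)  {2A/1Mu/1Ld/0B | 1r 0w}
  4. ALU→r3 ⇒ no(WR_PORT)  {2A/1Mu/1Ld/0B | 1r 0w}
  5. ALU→r7 ⇒ no(RD_PORT)  {2A/1Mu/1Ld/0B | 1r 0w}
  6. ALU→r1 ⇒ no(RD_PORT)  {2A/1Mu/1Ld/0B | 1r 0w}
  7. MUL→r1 ⇒ no(WR_PORT)  {2A/1Mu/1Ld/0B | 1r 0w}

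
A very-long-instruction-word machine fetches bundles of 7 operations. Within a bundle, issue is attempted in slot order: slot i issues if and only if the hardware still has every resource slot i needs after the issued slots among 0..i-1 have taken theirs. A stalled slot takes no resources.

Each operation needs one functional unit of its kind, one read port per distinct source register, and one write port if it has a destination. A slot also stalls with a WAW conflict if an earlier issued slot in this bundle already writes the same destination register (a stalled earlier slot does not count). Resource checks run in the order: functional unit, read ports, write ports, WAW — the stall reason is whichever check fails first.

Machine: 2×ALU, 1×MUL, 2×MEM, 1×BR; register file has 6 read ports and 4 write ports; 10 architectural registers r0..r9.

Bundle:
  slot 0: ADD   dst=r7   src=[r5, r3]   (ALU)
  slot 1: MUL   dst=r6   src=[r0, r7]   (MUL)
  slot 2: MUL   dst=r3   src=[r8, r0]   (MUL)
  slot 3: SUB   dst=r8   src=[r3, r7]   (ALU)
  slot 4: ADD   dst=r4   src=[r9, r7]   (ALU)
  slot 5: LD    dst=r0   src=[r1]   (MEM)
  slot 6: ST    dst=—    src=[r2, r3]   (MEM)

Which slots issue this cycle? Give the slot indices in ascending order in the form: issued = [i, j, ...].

issued = [0, 1, 3]

  0. ALU→r7 ⇒ go  {1A/1Mu/2Ld/1B | 4r 3w}
  1. MUL→r6 ⇒ go  {1A/0Mu/2Ld/1B | 2r 2w}
  2. MUL→r3 ⇒ no(FU)  {1A/0Mu/2Ld/1B | 2r 2w}
  3. ALU→r8 ⇒ go  {0A/0Mu/2Ld/1B | 0r 1w}
  4. ALU→r4 ⇒ no(FU)  {0A/0Mu/2Ld/1B | 0r 1w}
  5. MEM→r0 ⇒ no(RD_PORT)  {0A/0Mu/2Ld/1B | 0r 1w}
  6. MEM ⇒ no(RD_PORT)  {0A/0Mu/2Ld/1B | 0r 1w}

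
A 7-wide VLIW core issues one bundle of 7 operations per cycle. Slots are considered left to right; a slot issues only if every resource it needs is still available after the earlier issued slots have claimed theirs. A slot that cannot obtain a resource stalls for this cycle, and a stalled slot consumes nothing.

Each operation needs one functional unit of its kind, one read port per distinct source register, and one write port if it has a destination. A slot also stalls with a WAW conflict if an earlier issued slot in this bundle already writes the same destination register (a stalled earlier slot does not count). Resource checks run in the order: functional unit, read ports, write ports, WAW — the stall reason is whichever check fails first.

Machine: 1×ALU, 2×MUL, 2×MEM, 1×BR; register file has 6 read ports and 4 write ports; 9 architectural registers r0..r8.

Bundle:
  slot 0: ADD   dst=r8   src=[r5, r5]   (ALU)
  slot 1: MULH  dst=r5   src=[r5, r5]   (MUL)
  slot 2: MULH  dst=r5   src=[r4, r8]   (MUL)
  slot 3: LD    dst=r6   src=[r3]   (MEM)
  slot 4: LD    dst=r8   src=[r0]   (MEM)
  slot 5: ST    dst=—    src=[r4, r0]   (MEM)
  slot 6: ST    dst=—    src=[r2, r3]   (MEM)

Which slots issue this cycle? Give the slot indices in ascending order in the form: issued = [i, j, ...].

#0 ALU src=r5,r5 dispatched  <A:0 Mu:2 Ld:2 B:1 rd:5 wr:3>
#1 MUL src=r5,r5 dispatched  <A:0 Mu:1 Ld:2 B:1 rd:4 wr:2>
#2 MUL src=r4,r8 held:WAW  <A:0 Mu:1 Ld:2 B:1 rd:4 wr:2>
#3 MEM src=r3 dispatched  <A:0 Mu:1 Ld:1 B:1 rd:3 wr:1>
#4 MEM src=r0 held:WAW  <A:0 Mu:1 Ld:1 B:1 rd:3 wr:1>
#5 MEM src=r4,r0 dispatched  <A:0 Mu:1 Ld:0 B:1 rd:1 wr:1>
#6 MEM src=r2,r3 held:FU  <A:0 Mu:1 Ld:0 B:1 rd:1 wr:1>

issued = [0, 1, 3, 5]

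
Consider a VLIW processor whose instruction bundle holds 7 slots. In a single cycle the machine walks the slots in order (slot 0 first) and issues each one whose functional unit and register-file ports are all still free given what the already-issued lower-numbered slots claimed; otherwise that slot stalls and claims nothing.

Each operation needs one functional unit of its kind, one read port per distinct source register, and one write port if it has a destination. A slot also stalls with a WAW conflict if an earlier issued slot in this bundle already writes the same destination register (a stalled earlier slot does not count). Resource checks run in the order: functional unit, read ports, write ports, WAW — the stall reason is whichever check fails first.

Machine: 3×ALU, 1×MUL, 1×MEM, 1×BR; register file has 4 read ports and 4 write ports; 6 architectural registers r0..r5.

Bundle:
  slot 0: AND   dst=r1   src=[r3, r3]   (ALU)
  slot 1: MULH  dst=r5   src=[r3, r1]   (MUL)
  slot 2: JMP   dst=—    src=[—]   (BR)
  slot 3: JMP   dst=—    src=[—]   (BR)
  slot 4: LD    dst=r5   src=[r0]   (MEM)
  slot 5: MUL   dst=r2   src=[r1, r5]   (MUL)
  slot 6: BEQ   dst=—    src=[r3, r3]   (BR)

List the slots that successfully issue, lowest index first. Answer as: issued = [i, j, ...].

issued = [0, 1, 2]

  0. ALU→r1 ⇒ go  {2A/1Mu/1Ld/1B | 3r 3w}
  1. MUL→r5 ⇒ go  {2A/0Mu/1Ld/1B | 1r 2w}
  2. BR ⇒ go  {2A/0Mu/1Ld/0B | 1r 2w}
  3. BR ⇒ no(FU)  {2A/0Mu/1Ld/0B | 1r 2w}
  4. MEM→r5 ⇒ no(WAW)  {2A/0Mu/1Ld/0B | 1r 2w}
  5. MUL→r2 ⇒ no(FU)  {2A/0Mu/1Ld/0B | 1r 2w}
  6. BR ⇒ no(FU)  {2A/0Mu/1Ld/0B | 1r 2w}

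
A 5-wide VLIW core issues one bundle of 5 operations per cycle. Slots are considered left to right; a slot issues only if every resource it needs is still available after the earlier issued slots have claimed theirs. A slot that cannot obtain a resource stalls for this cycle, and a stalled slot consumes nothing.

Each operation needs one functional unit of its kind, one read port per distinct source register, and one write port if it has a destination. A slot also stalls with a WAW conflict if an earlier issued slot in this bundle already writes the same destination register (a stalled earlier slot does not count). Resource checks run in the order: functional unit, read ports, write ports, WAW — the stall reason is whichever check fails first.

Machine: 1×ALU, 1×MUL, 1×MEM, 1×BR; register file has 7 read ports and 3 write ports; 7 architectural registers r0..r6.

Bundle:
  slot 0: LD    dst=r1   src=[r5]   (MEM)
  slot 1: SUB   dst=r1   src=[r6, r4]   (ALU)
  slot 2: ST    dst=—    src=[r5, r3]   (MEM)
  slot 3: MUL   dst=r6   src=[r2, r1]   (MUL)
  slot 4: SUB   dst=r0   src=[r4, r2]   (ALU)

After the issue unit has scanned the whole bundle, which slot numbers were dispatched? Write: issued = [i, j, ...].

issued = [0, 3, 4]

#0 MEM src=r5 dispatched  <A:1 Mu:1 Ld:0 B:1 rd:6 wr:2>
#1 ALU src=r6,r4 held:WAW  <A:1 Mu:1 Ld:0 B:1 rd:6 wr:2>
#2 MEM src=r5,r3 held:FU  <A:1 Mu:1 Ld:0 B:1 rd:6 wr:2>
#3 MUL src=r2,r1 dispatched  <A:1 Mu:0 Ld:0 B:1 rd:4 wr:1>
#4 ALU src=r4,r2 dispatched  <A:0 Mu:0 Ld:0 B:1 rd:2 wr:0>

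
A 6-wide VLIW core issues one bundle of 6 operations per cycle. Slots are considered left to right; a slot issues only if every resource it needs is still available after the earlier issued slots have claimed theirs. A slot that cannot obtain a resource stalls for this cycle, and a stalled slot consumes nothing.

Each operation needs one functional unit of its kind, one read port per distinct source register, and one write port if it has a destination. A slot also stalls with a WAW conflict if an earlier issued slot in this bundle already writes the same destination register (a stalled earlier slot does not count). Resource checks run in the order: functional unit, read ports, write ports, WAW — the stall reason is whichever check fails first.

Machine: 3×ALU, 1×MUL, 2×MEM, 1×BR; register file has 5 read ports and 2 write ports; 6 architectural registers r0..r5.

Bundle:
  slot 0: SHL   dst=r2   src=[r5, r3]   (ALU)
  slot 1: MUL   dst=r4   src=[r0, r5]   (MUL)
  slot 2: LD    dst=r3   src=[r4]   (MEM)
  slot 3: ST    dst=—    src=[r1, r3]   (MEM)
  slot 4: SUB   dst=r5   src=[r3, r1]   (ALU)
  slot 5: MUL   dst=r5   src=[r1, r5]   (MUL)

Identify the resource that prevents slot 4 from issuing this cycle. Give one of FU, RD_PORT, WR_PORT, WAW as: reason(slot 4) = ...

reason(slot 4) = RD_PORT

  0. ALU→r2 ⇒ go  {2A/1Mu/2Ld/1B | 3r 1w}
  1. MUL→r4 ⇒ go  {2A/0Mu/2Ld/1B | 1r 0w}
  2. MEM→r3 ⇒ no(WR_PORT)  {2A/0Mu/2Ld/1B | 1r 0w}
  3. MEM ⇒ no(RD_PORT)  {2A/0Mu/2Ld/1B | 1r 0w}
  4. ALU→r5 ⇒ no(RD_PORT)  {2A/0Mu/2Ld/1B | 1r 0w}
  5. MUL→r5 ⇒ no(FU)  {2A/0Mu/2Ld/1B | 1r 0w}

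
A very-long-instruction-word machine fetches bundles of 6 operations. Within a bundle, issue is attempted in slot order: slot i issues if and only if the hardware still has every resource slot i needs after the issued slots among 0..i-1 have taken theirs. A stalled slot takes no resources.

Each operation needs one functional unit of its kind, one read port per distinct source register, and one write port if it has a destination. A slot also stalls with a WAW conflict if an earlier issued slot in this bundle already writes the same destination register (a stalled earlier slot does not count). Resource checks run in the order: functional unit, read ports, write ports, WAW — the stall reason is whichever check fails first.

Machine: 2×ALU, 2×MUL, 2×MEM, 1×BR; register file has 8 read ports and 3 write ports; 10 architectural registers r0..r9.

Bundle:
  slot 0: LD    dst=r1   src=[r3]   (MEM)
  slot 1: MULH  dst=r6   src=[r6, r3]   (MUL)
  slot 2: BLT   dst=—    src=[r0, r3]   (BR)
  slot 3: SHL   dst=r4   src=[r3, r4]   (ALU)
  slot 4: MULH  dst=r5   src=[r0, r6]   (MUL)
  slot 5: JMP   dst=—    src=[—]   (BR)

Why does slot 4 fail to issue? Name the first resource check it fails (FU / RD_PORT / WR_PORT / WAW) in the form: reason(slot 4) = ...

#0 MEM src=r3 dispatched  <A:2 Mu:2 Ld:1 B:1 rd:7 wr:2>
#1 MUL src=r6,r3 dispatched  <A:2 Mu:1 Ld:1 B:1 rd:5 wr:1>
#2 BR src=r0,r3 dispatched  <A:2 Mu:1 Ld:1 B:0 rd:3 wr:1>
#3 ALU src=r3,r4 dispatched  <A:1 Mu:1 Ld:1 B:0 rd:1 wr:0>
#4 MUL src=r0,r6 held:RD_PORT  <A:1 Mu:1 Ld:1 B:0 rd:1 wr:0>
#5 BR src=- held:FU  <A:1 Mu:1 Ld:1 B:0 rd:1 wr:0>

reason(slot 4) = RD_PORT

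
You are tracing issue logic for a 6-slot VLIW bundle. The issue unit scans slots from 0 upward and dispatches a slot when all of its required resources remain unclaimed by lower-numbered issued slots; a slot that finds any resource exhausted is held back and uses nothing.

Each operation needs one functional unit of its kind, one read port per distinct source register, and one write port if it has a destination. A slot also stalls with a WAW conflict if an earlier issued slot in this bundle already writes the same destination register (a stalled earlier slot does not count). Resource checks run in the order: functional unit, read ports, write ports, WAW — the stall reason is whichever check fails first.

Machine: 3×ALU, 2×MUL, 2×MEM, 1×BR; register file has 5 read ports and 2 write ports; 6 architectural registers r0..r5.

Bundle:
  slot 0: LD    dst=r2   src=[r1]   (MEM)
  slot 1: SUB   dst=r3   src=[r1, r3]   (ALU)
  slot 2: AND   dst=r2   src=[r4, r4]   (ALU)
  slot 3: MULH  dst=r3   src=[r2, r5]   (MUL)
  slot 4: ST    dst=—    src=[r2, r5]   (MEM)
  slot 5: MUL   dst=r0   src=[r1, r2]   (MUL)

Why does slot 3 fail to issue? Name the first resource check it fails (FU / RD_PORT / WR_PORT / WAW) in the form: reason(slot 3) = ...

reason(slot 3) = WR_PORT

  0. MEM→r2 ⇒ go  {3A/2Mu/1Ld/1B | 4r 1w}
  1. ALU→r3 ⇒ go  {2A/2Mu/1Ld/1B | 2r 0w}
  2. ALU→r2 ⇒ no(WR_PORT)  {2A/2Mu/1Ld/1B | 2r 0w}
  3. MUL→r3 ⇒ no(WR_PORT)  {2A/2Mu/1Ld/1B | 2r 0w}
  4. MEM ⇒ go  {2A/2Mu/0Ld/1B | 0r 0w}
  5. MUL→r0 ⇒ no(RD_PORT)  {2A/2Mu/0Ld/1B | 0r 0w}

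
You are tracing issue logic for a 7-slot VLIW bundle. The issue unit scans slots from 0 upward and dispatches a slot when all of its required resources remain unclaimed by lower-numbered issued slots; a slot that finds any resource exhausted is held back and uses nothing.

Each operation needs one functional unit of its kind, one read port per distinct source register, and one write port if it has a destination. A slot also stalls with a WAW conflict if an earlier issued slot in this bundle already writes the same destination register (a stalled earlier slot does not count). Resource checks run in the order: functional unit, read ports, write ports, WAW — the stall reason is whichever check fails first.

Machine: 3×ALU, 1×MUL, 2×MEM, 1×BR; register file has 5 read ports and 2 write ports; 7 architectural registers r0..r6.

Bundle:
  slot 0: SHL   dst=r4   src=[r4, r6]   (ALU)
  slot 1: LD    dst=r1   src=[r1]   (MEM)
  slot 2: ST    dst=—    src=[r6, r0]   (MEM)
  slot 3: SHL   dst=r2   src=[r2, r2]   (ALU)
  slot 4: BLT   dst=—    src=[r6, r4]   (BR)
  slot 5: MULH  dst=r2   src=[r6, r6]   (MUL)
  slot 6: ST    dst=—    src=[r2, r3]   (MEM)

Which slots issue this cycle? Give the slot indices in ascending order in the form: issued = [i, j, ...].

slot 0 (ALU): ISSUE — free A2,Mu1,Ld2,B1 rp3 wp1
slot 1 (MEM): ISSUE — free A2,Mu1,Ld1,B1 rp2 wp0
slot 2 (MEM): ISSUE — free A2,Mu1,Ld0,B1 rp0 wp0
slot 3 (ALU): stall RD_PORT — free A2,Mu1,Ld0,B1 rp0 wp0
slot 4 (BR): stall RD_PORT — free A2,Mu1,Ld0,B1 rp0 wp0
slot 5 (MUL): stall RD_PORT — free A2,Mu1,Ld0,B1 rp0 wp0
slot 6 (MEM): stall FU — free A2,Mu1,Ld0,B1 rp0 wp0

issued = [0, 1, 2]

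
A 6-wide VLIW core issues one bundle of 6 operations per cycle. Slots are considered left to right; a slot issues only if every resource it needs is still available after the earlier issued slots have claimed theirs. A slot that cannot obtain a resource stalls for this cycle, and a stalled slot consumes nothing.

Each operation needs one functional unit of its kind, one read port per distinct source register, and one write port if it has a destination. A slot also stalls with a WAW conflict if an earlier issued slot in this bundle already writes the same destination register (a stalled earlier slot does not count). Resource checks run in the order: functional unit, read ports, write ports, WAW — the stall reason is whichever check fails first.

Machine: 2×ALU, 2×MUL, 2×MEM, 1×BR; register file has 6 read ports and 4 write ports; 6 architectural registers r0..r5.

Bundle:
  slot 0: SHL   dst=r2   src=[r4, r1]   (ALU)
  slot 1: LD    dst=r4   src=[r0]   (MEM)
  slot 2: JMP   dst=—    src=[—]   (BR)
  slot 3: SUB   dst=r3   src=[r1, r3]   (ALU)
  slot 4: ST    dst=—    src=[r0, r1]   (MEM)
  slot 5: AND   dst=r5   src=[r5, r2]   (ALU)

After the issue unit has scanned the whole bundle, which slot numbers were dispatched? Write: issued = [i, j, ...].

slot 0 (ALU): ISSUE — free A1,Mu2,Ld2,B1 rp4 wp3
slot 1 (MEM): ISSUE — free A1,Mu2,Ld1,B1 rp3 wp2
slot 2 (BR): ISSUE — free A1,Mu2,Ld1,B0 rp3 wp2
slot 3 (ALU): ISSUE — free A0,Mu2,Ld1,B0 rp1 wp1
slot 4 (MEM): stall RD_PORT — free A0,Mu2,Ld1,B0 rp1 wp1
slot 5 (ALU): stall FU — free A0,Mu2,Ld1,B0 rp1 wp1

issued = [0, 1, 2, 3]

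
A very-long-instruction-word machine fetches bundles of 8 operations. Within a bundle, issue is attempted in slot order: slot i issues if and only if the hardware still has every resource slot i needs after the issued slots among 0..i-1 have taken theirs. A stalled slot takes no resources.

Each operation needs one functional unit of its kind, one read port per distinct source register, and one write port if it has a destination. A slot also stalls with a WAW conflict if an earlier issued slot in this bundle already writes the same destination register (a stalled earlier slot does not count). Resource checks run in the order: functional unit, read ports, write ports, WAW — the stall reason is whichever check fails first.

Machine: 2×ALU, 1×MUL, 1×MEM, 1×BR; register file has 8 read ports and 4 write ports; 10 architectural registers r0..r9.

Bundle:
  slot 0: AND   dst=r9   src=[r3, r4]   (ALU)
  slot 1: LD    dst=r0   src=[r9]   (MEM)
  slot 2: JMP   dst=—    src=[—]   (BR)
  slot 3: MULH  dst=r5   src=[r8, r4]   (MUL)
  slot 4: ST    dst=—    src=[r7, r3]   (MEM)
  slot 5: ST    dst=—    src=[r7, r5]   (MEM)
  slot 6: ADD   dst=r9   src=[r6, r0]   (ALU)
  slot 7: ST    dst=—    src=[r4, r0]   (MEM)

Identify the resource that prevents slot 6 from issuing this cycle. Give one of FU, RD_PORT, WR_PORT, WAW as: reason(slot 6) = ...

slot 0 (ALU): ISSUE — free A1,Mu1,Ld1,B1 rp6 wp3
slot 1 (MEM): ISSUE — free A1,Mu1,Ld0,B1 rp5 wp2
slot 2 (BR): ISSUE — free A1,Mu1,Ld0,B0 rp5 wp2
slot 3 (MUL): ISSUE — free A1,Mu0,Ld0,B0 rp3 wp1
slot 4 (MEM): stall FU — free A1,Mu0,Ld0,B0 rp3 wp1
slot 5 (MEM): stall FU — free A1,Mu0,Ld0,B0 rp3 wp1
slot 6 (ALU): stall WAW — free A1,Mu0,Ld0,B0 rp3 wp1
slot 7 (MEM): stall FU — free A1,Mu0,Ld0,B0 rp3 wp1

reason(slot 6) = WAW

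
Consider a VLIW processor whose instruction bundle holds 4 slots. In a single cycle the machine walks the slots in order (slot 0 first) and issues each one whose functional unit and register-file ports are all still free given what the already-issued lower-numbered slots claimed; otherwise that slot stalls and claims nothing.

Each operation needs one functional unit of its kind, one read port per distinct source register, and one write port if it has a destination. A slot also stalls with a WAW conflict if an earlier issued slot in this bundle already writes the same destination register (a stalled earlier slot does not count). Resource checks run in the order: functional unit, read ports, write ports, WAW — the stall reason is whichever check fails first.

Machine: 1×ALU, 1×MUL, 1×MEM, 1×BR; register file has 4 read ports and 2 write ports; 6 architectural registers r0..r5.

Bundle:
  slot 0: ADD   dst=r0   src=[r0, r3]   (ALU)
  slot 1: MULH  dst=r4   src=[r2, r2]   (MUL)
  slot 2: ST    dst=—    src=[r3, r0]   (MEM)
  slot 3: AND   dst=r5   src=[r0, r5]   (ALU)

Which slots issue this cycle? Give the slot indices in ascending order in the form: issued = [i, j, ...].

slot 0 (ALU): ISSUE — free A0,Mu1,Ld1,B1 rp2 wp1
slot 1 (MUL): ISSUE — free A0,Mu0,Ld1,B1 rp1 wp0
slot 2 (MEM): stall RD_PORT — free A0,Mu0,Ld1,B1 rp1 wp0
slot 3 (ALU): stall FU — free A0,Mu0,Ld1,B1 rp1 wp0

issued = [0, 1]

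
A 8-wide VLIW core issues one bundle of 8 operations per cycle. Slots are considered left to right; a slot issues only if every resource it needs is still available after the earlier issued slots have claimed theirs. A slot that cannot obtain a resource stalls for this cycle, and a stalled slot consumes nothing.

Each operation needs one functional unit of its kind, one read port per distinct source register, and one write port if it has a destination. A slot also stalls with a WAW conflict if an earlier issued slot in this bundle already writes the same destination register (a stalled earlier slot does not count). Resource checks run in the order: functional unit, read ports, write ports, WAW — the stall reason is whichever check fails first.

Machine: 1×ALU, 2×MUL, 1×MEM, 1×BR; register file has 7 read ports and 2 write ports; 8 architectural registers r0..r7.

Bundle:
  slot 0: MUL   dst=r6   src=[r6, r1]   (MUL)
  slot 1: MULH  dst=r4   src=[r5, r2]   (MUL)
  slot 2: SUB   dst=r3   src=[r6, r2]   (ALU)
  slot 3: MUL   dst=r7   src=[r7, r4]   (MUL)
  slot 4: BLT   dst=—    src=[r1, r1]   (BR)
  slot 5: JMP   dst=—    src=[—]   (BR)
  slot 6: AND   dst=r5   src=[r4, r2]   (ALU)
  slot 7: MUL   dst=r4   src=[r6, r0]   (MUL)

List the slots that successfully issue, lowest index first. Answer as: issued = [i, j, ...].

#0 MUL src=r6,r1 dispatched  <A:1 Mu:1 Ld:1 B:1 rd:5 wr:1>
#1 MUL src=r5,r2 dispatched  <A:1 Mu:0 Ld:1 B:1 rd:3 wr:0>
#2 ALU src=r6,r2 held:WR_PORT  <A:1 Mu:0 Ld:1 B:1 rd:3 wr:0>
#3 MUL src=r7,r4 held:FU  <A:1 Mu:0 Ld:1 B:1 rd:3 wr:0>
#4 BR src=r1,r1 dispatched  <A:1 Mu:0 Ld:1 B:0 rd:2 wr:0>
#5 BR src=- held:FU  <A:1 Mu:0 Ld:1 B:0 rd:2 wr:0>
#6 ALU src=r4,r2 held:WR_PORT  <A:1 Mu:0 Ld:1 B:0 rd:2 wr:0>
#7 MUL src=r6,r0 held:FU  <A:1 Mu:0 Ld:1 B:0 rd:2 wr:0>

issued = [0, 1, 4]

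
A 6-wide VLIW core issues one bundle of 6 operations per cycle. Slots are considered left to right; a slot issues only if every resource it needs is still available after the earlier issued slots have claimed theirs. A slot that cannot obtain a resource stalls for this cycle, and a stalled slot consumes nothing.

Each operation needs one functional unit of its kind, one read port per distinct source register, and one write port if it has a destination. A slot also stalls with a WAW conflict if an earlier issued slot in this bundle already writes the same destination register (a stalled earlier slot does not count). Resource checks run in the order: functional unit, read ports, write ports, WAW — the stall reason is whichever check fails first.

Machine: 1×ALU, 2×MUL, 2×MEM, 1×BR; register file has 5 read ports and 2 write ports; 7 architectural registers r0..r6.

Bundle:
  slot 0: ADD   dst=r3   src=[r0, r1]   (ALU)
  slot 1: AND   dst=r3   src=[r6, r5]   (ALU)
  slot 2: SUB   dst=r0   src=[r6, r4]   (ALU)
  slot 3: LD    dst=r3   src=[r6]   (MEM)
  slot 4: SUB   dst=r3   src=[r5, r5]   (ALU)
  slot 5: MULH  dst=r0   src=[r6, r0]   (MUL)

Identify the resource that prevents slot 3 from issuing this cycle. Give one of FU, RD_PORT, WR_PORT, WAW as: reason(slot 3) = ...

reason(slot 3) = WAW

  0. ALU→r3 ⇒ go  {0A/2Mu/2Ld/1B | 3r 1w}
  1. ALU→r3 ⇒ no(FU)  {0A/2Mu/2Ld/1B | 3r 1w}
  2. ALU→r0 ⇒ no(FU)  {0A/2Mu/2Ld/1B | 3r 1w}
  3. MEM→r3 ⇒ no(WAW)  {0A/2Mu/2Ld/1B | 3r 1w}
  4. ALU→r3 ⇒ no(FU)  {0A/2Mu/2Ld/1B | 3r 1w}
  5. MUL→r0 ⇒ go  {0A/1Mu/2Ld/1B | 1r 0w}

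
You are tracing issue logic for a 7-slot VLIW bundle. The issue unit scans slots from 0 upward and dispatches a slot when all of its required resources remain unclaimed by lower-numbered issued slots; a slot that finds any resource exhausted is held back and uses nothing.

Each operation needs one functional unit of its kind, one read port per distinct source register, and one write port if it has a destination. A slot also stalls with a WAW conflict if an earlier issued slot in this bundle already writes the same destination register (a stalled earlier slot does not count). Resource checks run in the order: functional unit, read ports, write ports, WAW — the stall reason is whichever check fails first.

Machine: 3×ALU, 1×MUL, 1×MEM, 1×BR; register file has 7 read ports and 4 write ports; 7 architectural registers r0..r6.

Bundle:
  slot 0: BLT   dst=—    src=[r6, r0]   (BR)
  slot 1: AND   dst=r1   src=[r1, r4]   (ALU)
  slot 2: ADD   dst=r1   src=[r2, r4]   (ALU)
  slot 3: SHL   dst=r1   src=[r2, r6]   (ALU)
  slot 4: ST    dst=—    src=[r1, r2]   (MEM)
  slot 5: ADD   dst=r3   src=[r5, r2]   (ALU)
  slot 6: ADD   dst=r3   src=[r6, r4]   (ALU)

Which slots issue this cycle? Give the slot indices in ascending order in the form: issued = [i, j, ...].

slot 0 (BR): ISSUE — free A3,Mu1,Ld1,B0 rp5 wp4
slot 1 (ALU): ISSUE — free A2,Mu1,Ld1,B0 rp3 wp3
slot 2 (ALU): stall WAW — free A2,Mu1,Ld1,B0 rp3 wp3
slot 3 (ALU): stall WAW — free A2,Mu1,Ld1,B0 rp3 wp3
slot 4 (MEM): ISSUE — free A2,Mu1,Ld0,B0 rp1 wp3
slot 5 (ALU): stall RD_PORT — free A2,Mu1,Ld0,B0 rp1 wp3
slot 6 (ALU): stall RD_PORT — free A2,Mu1,Ld0,B0 rp1 wp3

issued = [0, 1, 4]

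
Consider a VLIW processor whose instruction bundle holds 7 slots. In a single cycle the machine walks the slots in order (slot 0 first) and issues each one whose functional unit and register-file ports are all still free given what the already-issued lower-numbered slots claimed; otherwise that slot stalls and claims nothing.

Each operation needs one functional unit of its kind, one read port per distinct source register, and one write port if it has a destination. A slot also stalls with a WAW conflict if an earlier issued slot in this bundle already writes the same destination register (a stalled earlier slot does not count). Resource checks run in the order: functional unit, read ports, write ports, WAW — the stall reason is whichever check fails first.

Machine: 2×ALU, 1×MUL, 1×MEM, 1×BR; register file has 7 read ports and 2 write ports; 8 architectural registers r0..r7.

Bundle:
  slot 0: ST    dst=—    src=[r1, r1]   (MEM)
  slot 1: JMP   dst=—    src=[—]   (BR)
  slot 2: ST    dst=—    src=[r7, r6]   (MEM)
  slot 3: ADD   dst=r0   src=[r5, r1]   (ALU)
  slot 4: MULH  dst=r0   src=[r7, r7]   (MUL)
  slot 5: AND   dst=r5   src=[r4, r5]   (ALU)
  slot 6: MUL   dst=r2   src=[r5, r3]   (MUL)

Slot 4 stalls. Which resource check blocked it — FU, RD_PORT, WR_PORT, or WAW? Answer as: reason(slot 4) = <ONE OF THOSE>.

  0. MEM ⇒ go  {2A/1Mu/0Ld/1B | 6r 2w}
  1. BR ⇒ go  {2A/1Mu/0Ld/0B | 6r 2w}
  2. MEM ⇒ no(FU)  {2A/1Mu/0Ld/0B | 6r 2w}
  3. ALU→r0 ⇒ go  {1A/1Mu/0Ld/0B | 4r 1w}
  4. MUL→r0 ⇒ no(WAW)  {1A/1Mu/0Ld/0B | 4r 1w}
  5. ALU→r5 ⇒ go  {0A/1Mu/0Ld/0B | 2r 0w}
  6. MUL→r2 ⇒ no(WR_PORT)  {0A/1Mu/0Ld/0B | 2r 0w}

reason(slot 4) = WAW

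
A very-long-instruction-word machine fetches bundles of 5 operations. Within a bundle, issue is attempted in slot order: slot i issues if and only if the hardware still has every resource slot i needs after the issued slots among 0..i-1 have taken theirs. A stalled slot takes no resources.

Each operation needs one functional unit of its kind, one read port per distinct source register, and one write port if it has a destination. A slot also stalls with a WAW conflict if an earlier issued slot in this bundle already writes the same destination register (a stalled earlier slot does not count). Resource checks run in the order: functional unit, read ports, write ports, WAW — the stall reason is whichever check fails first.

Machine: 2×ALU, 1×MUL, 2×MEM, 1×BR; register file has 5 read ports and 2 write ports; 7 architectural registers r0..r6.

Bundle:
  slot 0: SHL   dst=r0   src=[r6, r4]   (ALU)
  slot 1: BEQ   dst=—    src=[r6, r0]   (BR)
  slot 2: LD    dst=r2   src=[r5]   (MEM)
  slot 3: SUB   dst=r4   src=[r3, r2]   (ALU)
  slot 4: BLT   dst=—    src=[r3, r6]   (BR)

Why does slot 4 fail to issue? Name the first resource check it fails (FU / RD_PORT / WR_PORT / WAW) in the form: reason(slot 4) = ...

reason(slot 4) = FU

slot 0 (ALU): ISSUE — free A1,Mu1,Ld2,B1 rp3 wp1
slot 1 (BR): ISSUE — free A1,Mu1,Ld2,B0 rp1 wp1
slot 2 (MEM): ISSUE — free A1,Mu1,Ld1,B0 rp0 wp0
slot 3 (ALU): stall RD_PORT — free A1,Mu1,Ld1,B0 rp0 wp0
slot 4 (BR): stall FU — free A1,Mu1,Ld1,B0 rp0 wp0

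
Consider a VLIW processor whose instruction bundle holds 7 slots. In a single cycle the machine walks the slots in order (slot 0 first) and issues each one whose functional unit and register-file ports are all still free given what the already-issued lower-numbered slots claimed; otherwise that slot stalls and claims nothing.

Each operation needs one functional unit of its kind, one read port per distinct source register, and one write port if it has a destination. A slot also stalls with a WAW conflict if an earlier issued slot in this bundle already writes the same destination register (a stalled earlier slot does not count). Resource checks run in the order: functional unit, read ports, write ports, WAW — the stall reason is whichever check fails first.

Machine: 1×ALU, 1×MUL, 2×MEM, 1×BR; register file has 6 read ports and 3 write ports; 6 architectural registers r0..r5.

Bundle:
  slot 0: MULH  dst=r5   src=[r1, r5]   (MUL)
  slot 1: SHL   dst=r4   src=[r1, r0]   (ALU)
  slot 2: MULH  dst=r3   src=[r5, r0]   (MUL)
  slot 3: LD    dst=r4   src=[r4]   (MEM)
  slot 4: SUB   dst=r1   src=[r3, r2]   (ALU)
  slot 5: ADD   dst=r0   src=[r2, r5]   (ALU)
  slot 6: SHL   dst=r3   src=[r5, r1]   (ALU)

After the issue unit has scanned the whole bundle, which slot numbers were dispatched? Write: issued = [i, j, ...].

issued = [0, 1]

slot 0 (MUL): ISSUE — free A1,Mu0,Ld2,B1 rp4 wp2
slot 1 (ALU): ISSUE — free A0,Mu0,Ld2,B1 rp2 wp1
slot 2 (MUL): stall FU — free A0,Mu0,Ld2,B1 rp2 wp1
slot 3 (MEM): stall WAW — free A0,Mu0,Ld2,B1 rp2 wp1
slot 4 (ALU): stall FU — free A0,Mu0,Ld2,B1 rp2 wp1
slot 5 (ALU): stall FU — free A0,Mu0,Ld2,B1 rp2 wp1
slot 6 (ALU): stall FU — free A0,Mu0,Ld2,B1 rp2 wp1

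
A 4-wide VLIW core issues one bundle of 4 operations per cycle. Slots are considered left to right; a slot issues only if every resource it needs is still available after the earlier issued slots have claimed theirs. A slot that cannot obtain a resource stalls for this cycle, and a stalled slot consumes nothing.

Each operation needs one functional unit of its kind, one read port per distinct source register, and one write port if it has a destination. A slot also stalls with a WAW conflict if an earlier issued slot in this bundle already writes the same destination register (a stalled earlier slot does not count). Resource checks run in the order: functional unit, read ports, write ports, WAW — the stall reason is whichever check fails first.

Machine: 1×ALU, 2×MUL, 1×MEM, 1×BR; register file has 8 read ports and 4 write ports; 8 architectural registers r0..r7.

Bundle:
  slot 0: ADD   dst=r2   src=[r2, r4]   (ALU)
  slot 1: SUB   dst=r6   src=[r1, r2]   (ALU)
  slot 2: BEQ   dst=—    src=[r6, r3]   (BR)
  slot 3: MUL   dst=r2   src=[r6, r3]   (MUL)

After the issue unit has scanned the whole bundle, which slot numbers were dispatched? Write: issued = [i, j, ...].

(0) want 1×ALU +2rd +1wr — yes → AL0|MU2|ME1|BR1|rd6|wr3
(1) want 1×ALU +2rd +1wr — FU → AL0|MU2|ME1|BR1|rd6|wr3
(2) want 1×BR +2rd +0wr — yes → AL0|MU2|ME1|BR0|rd4|wr3
(3) want 1×MUL +2rd +1wr — WAW → AL0|MU2|ME1|BR0|rd4|wr3

issued = [0, 2]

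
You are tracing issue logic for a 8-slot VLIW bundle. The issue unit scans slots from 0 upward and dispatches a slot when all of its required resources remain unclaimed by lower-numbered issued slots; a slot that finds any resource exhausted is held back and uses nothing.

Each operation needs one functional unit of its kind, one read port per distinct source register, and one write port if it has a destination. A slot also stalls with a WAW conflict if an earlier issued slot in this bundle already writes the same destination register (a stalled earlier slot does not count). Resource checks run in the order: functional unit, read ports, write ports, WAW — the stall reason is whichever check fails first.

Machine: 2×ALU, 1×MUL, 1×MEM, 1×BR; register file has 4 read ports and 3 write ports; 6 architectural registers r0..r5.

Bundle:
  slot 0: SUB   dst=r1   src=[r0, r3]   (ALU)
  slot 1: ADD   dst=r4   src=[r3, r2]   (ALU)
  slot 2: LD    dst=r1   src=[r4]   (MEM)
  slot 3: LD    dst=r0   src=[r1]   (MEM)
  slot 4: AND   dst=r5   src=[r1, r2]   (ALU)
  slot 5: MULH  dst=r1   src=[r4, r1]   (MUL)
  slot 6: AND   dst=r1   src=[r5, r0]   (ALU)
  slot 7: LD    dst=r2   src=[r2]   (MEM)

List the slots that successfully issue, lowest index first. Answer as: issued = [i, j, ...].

issued = [0, 1]

[0] ALU needs rd=2 wr=1: ok; after: ALU=1 MUL=1 MEM=1 BR=1, R=2, W=2
[1] ALU needs rd=2 wr=1: ok; after: ALU=0 MUL=1 MEM=1 BR=1, R=0, W=1
[2] MEM needs rd=1 wr=1: RD_PORT; after: ALU=0 MUL=1 MEM=1 BR=1, R=0, W=1
[3] MEM needs rd=1 wr=1: RD_PORT; after: ALU=0 MUL=1 MEM=1 BR=1, R=0, W=1
[4] ALU needs rd=2 wr=1: FU; after: ALU=0 MUL=1 MEM=1 BR=1, R=0, W=1
[5] MUL needs rd=2 wr=1: RD_PORT; after: ALU=0 MUL=1 MEM=1 BR=1, R=0, W=1
[6] ALU needs rd=2 wr=1: FU; after: ALU=0 MUL=1 MEM=1 BR=1, R=0, W=1
[7] MEM needs rd=1 wr=1: RD_PORT; after: ALU=0 MUL=1 MEM=1 BR=1, R=0, W=1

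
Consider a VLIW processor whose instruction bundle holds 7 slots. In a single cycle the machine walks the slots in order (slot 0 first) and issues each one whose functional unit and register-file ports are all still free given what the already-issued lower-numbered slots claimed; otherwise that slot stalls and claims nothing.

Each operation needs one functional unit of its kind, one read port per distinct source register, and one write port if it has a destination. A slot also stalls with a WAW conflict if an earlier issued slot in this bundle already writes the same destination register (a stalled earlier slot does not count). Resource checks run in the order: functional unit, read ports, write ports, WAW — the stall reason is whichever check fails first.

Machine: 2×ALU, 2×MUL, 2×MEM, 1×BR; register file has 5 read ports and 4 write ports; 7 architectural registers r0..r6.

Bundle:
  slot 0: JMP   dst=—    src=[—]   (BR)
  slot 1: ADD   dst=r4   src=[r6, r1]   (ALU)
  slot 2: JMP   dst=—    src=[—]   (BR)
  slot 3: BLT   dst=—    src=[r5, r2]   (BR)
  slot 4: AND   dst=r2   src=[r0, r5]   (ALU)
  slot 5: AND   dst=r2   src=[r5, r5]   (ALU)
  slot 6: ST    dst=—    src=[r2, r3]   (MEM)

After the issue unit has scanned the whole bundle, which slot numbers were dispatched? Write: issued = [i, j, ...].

(0) want 1×BR +0rd +0wr — yes → AL2|MU2|ME2|BR0|rd5|wr4
(1) want 1×ALU +2rd +1wr — yes → AL1|MU2|ME2|BR0|rd3|wr3
(2) want 1×BR +0rd +0wr — FU → AL1|MU2|ME2|BR0|rd3|wr3
(3) want 1×BR +2rd +0wr — FU → AL1|MU2|ME2|BR0|rd3|wr3
(4) want 1×ALU +2rd +1wr — yes → AL0|MU2|ME2|BR0|rd1|wr2
(5) want 1×ALU +1rd +1wr — FU → AL0|MU2|ME2|BR0|rd1|wr2
(6) want 1×MEM +2rd +0wr — RD_PORT → AL0|MU2|ME2|BR0|rd1|wr2

issued = [0, 1, 4]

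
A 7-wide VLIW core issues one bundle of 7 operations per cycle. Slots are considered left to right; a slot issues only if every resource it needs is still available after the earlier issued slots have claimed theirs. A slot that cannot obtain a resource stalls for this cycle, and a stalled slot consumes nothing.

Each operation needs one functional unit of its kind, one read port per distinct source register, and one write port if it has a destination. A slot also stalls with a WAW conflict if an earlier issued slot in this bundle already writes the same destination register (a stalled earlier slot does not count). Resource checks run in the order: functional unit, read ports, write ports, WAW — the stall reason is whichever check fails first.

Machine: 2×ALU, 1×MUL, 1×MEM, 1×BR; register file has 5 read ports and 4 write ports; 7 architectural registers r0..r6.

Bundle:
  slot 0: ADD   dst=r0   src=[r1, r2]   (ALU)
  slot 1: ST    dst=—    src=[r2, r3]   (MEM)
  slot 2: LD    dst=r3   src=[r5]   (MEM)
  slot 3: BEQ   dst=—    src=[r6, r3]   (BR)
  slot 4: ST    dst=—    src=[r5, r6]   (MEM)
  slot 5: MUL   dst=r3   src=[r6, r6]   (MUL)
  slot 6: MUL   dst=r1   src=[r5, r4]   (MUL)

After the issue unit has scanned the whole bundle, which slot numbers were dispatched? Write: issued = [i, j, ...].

issued = [0, 1, 5]

[0] ALU needs rd=2 wr=1: ok; after: ALU=1 MUL=1 MEM=1 BR=1, R=3, W=3
[1] MEM needs rd=2 wr=0: ok; after: ALU=1 MUL=1 MEM=0 BR=1, R=1, W=3
[2] MEM needs rd=1 wr=1: FU; after: ALU=1 MUL=1 MEM=0 BR=1, R=1, W=3
[3] BR needs rd=2 wr=0: RD_PORT; after: ALU=1 MUL=1 MEM=0 BR=1, R=1, W=3
[4] MEM needs rd=2 wr=0: FU; after: ALU=1 MUL=1 MEM=0 BR=1, R=1, W=3
[5] MUL needs rd=1 wr=1: ok; after: ALU=1 MUL=0 MEM=0 BR=1, R=0, W=2
[6] MUL needs rd=2 wr=1: FU; after: ALU=1 MUL=0 MEM=0 BR=1, R=0, W=2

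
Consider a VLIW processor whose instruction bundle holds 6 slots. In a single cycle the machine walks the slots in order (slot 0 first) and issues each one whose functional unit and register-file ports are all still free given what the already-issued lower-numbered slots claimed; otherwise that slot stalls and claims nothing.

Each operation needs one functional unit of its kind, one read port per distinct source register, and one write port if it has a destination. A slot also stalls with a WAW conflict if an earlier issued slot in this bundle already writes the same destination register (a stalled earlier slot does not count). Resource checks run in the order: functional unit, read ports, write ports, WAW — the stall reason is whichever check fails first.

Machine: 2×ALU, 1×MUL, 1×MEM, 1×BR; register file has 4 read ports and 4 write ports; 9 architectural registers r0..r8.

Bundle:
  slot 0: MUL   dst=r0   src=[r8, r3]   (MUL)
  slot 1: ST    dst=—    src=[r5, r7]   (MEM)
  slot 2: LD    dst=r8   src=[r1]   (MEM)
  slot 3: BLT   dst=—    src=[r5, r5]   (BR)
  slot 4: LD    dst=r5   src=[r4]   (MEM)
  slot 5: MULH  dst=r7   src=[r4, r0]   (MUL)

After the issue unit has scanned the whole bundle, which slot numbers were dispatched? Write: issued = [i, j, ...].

issued = [0, 1]

  0. MUL→r0 ⇒ go  {2A/0Mu/1Ld/1B | 2r 3w}
  1. MEM ⇒ go  {2A/0Mu/0Ld/1B | 0r 3w}
  2. MEM→r8 ⇒ no(FU)  {2A/0Mu/0Ld/1B | 0r 3w}
  3. BR ⇒ no(RD_PORT)  {2A/0Mu/0Ld/1B | 0r 3w}
  4. MEM→r5 ⇒ no(FU)  {2A/0Mu/0Ld/1B | 0r 3w}
  5. MUL→r7 ⇒ no(FU)  {2A/0Mu/0Ld/1B | 0r 3w}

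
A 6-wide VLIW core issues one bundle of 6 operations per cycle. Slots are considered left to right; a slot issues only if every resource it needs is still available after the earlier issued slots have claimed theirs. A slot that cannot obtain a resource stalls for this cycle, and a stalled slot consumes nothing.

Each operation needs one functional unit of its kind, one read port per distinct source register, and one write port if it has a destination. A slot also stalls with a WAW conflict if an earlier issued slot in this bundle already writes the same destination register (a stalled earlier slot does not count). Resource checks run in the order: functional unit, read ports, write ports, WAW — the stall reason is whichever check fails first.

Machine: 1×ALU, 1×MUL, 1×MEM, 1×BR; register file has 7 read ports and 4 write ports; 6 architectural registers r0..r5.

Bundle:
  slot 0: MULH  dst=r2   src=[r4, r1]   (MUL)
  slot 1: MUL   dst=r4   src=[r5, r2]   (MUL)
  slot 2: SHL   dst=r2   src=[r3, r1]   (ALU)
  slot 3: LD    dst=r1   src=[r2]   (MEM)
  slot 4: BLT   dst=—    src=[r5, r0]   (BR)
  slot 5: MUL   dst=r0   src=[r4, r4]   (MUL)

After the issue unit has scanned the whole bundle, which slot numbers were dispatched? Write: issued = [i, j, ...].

slot 0 (MUL): ISSUE — free A1,Mu0,Ld1,B1 rp5 wp3
slot 1 (MUL): stall FU — free A1,Mu0,Ld1,B1 rp5 wp3
slot 2 (ALU): stall WAW — free A1,Mu0,Ld1,B1 rp5 wp3
slot 3 (MEM): ISSUE — free A1,Mu0,Ld0,B1 rp4 wp2
slot 4 (BR): ISSUE — free A1,Mu0,Ld0,B0 rp2 wp2
slot 5 (MUL): stall FU — free A1,Mu0,Ld0,B0 rp2 wp2

issued = [0, 3, 4]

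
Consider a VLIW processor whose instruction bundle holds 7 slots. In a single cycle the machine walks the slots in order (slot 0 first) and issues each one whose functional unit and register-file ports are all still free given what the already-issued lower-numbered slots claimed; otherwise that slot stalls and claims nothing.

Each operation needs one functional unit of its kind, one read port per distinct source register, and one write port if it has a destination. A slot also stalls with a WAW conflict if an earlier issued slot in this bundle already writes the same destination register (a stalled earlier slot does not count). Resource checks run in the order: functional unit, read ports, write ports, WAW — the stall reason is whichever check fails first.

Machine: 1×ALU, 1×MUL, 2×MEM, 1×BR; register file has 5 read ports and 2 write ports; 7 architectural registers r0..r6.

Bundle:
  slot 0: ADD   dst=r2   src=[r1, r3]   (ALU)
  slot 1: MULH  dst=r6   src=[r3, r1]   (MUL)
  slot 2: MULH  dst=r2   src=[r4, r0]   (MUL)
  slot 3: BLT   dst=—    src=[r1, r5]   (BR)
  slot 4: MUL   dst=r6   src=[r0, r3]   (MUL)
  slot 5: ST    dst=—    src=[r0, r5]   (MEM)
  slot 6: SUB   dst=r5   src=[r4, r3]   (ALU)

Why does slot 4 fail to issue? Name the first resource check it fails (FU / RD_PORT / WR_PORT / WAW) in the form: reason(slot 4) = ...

slot 0 (ALU): ISSUE — free A0,Mu1,Ld2,B1 rp3 wp1
slot 1 (MUL): ISSUE — free A0,Mu0,Ld2,B1 rp1 wp0
slot 2 (MUL): stall FU — free A0,Mu0,Ld2,B1 rp1 wp0
slot 3 (BR): stall RD_PORT — free A0,Mu0,Ld2,B1 rp1 wp0
slot 4 (MUL): stall FU — free A0,Mu0,Ld2,B1 rp1 wp0
slot 5 (MEM): stall RD_PORT — free A0,Mu0,Ld2,B1 rp1 wp0
slot 6 (ALU): stall FU — free A0,Mu0,Ld2,B1 rp1 wp0

reason(slot 4) = FU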